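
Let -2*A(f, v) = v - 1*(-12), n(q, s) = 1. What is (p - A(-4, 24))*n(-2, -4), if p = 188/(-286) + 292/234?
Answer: 23926/1287 ≈ 18.591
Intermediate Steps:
A(f, v) = -6 - v/2 (A(f, v) = -(v - 1*(-12))/2 = -(v + 12)/2 = -(12 + v)/2 = -6 - v/2)
p = 760/1287 (p = 188*(-1/286) + 292*(1/234) = -94/143 + 146/117 = 760/1287 ≈ 0.59052)
(p - A(-4, 24))*n(-2, -4) = (760/1287 - (-6 - ½*24))*1 = (760/1287 - (-6 - 12))*1 = (760/1287 - 1*(-18))*1 = (760/1287 + 18)*1 = (23926/1287)*1 = 23926/1287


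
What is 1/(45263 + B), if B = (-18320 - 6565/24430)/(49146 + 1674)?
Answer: 82768840/3746336167309 ≈ 2.2093e-5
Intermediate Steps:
B = -29837611/82768840 (B = (-18320 - 6565*1/24430)/50820 = (-18320 - 1313/4886)*(1/50820) = -89512833/4886*1/50820 = -29837611/82768840 ≈ -0.36049)
1/(45263 + B) = 1/(45263 - 29837611/82768840) = 1/(3746336167309/82768840) = 82768840/3746336167309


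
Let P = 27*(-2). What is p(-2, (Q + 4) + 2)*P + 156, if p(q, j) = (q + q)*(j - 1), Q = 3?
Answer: 1884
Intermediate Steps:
P = -54
p(q, j) = 2*q*(-1 + j) (p(q, j) = (2*q)*(-1 + j) = 2*q*(-1 + j))
p(-2, (Q + 4) + 2)*P + 156 = (2*(-2)*(-1 + ((3 + 4) + 2)))*(-54) + 156 = (2*(-2)*(-1 + (7 + 2)))*(-54) + 156 = (2*(-2)*(-1 + 9))*(-54) + 156 = (2*(-2)*8)*(-54) + 156 = -32*(-54) + 156 = 1728 + 156 = 1884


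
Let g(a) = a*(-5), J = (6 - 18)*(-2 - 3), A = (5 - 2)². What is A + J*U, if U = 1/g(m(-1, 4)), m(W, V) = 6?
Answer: 7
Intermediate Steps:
A = 9 (A = 3² = 9)
J = 60 (J = -12*(-5) = 60)
g(a) = -5*a
U = -1/30 (U = 1/(-5*6) = 1/(-30) = -1/30 ≈ -0.033333)
A + J*U = 9 + 60*(-1/30) = 9 - 2 = 7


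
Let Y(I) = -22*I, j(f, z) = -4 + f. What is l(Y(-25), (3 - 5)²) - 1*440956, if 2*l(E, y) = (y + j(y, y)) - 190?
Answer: -441049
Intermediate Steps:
l(E, y) = -97 + y (l(E, y) = ((y + (-4 + y)) - 190)/2 = ((-4 + 2*y) - 190)/2 = (-194 + 2*y)/2 = -97 + y)
l(Y(-25), (3 - 5)²) - 1*440956 = (-97 + (3 - 5)²) - 1*440956 = (-97 + (-2)²) - 440956 = (-97 + 4) - 440956 = -93 - 440956 = -441049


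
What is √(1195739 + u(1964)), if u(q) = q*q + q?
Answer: √5054999 ≈ 2248.3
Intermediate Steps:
u(q) = q + q² (u(q) = q² + q = q + q²)
√(1195739 + u(1964)) = √(1195739 + 1964*(1 + 1964)) = √(1195739 + 1964*1965) = √(1195739 + 3859260) = √5054999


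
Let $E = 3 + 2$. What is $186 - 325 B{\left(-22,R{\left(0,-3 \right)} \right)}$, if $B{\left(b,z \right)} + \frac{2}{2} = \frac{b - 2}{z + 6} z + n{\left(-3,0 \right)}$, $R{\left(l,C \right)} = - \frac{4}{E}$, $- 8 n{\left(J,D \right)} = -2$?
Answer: $- \frac{3081}{4} \approx -770.25$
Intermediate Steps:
$E = 5$
$n{\left(J,D \right)} = \frac{1}{4}$ ($n{\left(J,D \right)} = \left(- \frac{1}{8}\right) \left(-2\right) = \frac{1}{4}$)
$R{\left(l,C \right)} = - \frac{4}{5}$
$B{\left(b,z \right)} = - \frac{3}{4} + \frac{z \left(-2 + b\right)}{6 + z}$ ($B{\left(b,z \right)} = -1 + \left(\frac{b - 2}{z + 6} z + \frac{1}{4}\right) = -1 + \left(\frac{-2 + b}{6 + z} z + \frac{1}{4}\right) = -1 + \left(\frac{z \left(-2 + b\right)}{6 + z} + \frac{1}{4}\right) = -1 + \left(\frac{1}{4} + \frac{z \left(-2 + b\right)}{6 + z}\right) = - \frac{3}{4} + \frac{z \left(-2 + b\right)}{6 + z}$)
$186 - 325 B{\left(-22,R{\left(0,-3 \right)} \right)} = 186 - 325 \frac{-18 - - \frac{44}{5} + 4 \left(-22\right) \left(- \frac{4}{5}\right)}{4 \left(6 - \frac{4}{5}\right)} = 186 - 325 \frac{-18 + \frac{44}{5} + \frac{352}{5}}{4 \cdot \frac{26}{5}} = 186 - 325 \cdot \frac{1}{4} \cdot \frac{5}{26} \cdot \frac{306}{5} = 186 - \frac{3825}{4} = - \frac{3081}{4}$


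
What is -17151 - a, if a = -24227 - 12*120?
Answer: 8516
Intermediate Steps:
a = -25667 (a = -24227 - 1*1440 = -24227 - 1440 = -25667)
-17151 - a = -17151 - 1*(-25667) = -17151 + 25667 = 8516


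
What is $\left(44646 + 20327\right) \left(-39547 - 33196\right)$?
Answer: $-4726330939$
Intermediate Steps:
$\left(44646 + 20327\right) \left(-39547 - 33196\right) = 64973 \left(-72743\right) = -4726330939$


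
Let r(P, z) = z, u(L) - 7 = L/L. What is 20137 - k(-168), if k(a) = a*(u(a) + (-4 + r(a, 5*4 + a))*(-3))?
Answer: 98089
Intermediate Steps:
u(L) = 8 (u(L) = 7 + L/L = 7 + 1 = 8)
k(a) = a*(-40 - 3*a) (k(a) = a*(8 + (-4 + (5*4 + a))*(-3)) = a*(8 + (-4 + (20 + a))*(-3)) = a*(8 + (16 + a)*(-3)) = a*(8 + (-48 - 3*a)) = a*(-40 - 3*a))
20137 - k(-168) = 20137 - (-168)*(-40 - 3*(-168)) = 20137 - (-168)*(-40 + 504) = 20137 - (-168)*464 = 20137 - 1*(-77952) = 20137 + 77952 = 98089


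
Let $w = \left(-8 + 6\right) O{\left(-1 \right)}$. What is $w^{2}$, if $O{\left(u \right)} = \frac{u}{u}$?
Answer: $4$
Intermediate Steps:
$O{\left(u \right)} = 1$
$w = -2$ ($w = \left(-8 + 6\right) 1 = \left(-2\right) 1 = -2$)
$w^{2} = \left(-2\right)^{2} = 4$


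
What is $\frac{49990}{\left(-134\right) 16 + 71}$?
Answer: $- \frac{49990}{2073} \approx -24.115$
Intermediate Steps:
$\frac{49990}{\left(-134\right) 16 + 71} = \frac{49990}{-2144 + 71} = \frac{49990}{-2073} = 49990 \left(- \frac{1}{2073}\right) = - \frac{49990}{2073}$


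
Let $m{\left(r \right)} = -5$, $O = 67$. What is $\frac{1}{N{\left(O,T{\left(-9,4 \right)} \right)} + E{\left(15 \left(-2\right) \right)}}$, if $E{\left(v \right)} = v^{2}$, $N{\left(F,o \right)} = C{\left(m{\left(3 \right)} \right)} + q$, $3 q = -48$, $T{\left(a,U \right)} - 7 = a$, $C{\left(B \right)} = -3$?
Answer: $\frac{1}{881} \approx 0.0011351$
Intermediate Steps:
$T{\left(a,U \right)} = 7 + a$
$q = -16$ ($q = \frac{1}{3} \left(-48\right) = -16$)
$N{\left(F,o \right)} = -19$ ($N{\left(F,o \right)} = -3 - 16 = -19$)
$\frac{1}{N{\left(O,T{\left(-9,4 \right)} \right)} + E{\left(15 \left(-2\right) \right)}} = \frac{1}{-19 + \left(15 \left(-2\right)\right)^{2}} = \frac{1}{-19 + \left(-30\right)^{2}} = \frac{1}{-19 + 900} = \frac{1}{881}$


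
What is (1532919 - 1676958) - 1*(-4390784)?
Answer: 4246745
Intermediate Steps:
(1532919 - 1676958) - 1*(-4390784) = -144039 + 4390784 = 4246745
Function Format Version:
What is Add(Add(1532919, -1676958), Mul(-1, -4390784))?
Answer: 4246745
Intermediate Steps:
Add(Add(1532919, -1676958), Mul(-1, -4390784)) = Add(-144039, 4390784) = 4246745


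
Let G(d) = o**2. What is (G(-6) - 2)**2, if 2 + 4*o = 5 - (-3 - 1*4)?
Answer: 289/16 ≈ 18.063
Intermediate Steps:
o = 5/2 (o = -1/2 + (5 - (-3 - 1*4))/4 = -1/2 + (5 - (-3 - 4))/4 = -1/2 + (5 - 1*(-7))/4 = -1/2 + (5 + 7)/4 = -1/2 + (1/4)*12 = -1/2 + 3 = 5/2 ≈ 2.5000)
G(d) = 25/4 (G(d) = (5/2)**2 = 25/4)
(G(-6) - 2)**2 = (25/4 - 2)**2 = (17/4)**2 = 289/16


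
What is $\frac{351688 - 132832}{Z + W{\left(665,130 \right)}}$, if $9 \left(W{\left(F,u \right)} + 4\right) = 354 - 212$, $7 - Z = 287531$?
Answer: $- \frac{984852}{1293805} \approx -0.76121$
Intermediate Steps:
$Z = -287524$ ($Z = 7 - 287531 = -287524$)
$W{\left(F,u \right)} = \frac{106}{9}$ ($W{\left(F,u \right)} = -4 + \frac{354 - 212}{9} = -4 + \frac{1}{9} \cdot 142 = -4 + \frac{142}{9} = \frac{106}{9}$)
$\frac{351688 - 132832}{Z + W{\left(665,130 \right)}} = \frac{351688 - 132832}{-287524 + \frac{106}{9}} = \frac{218856}{- \frac{2587610}{9}} = 218856 \left(- \frac{9}{2587610}\right) = - \frac{984852}{1293805}$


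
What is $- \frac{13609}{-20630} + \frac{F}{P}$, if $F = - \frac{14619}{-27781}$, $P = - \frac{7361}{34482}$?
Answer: $- \frac{7616440084471}{4218751262830} \approx -1.8054$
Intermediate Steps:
$P = - \frac{7361}{34482}$ ($P = \left(-7361\right) \frac{1}{34482} = - \frac{7361}{34482} \approx -0.21347$)
$F = \frac{14619}{27781}$ ($F = \left(-14619\right) \left(- \frac{1}{27781}\right) = \frac{14619}{27781} \approx 0.52622$)
$- \frac{13609}{-20630} + \frac{F}{P} = - \frac{13609}{-20630} + \frac{14619}{27781 \left(- \frac{7361}{34482}\right)} = \left(-13609\right) \left(- \frac{1}{20630}\right) + \frac{14619}{27781} \left(- \frac{34482}{7361}\right) = \frac{13609}{20630} - \frac{504092358}{204495941} = - \frac{7616440084471}{4218751262830}$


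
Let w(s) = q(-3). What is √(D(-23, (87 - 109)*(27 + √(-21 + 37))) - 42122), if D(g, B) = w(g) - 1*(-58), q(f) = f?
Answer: I*√42067 ≈ 205.1*I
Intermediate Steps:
w(s) = -3
D(g, B) = 55 (D(g, B) = -3 - 1*(-58) = -3 + 58 = 55)
√(D(-23, (87 - 109)*(27 + √(-21 + 37))) - 42122) = √(55 - 42122) = √(-42067) = I*√42067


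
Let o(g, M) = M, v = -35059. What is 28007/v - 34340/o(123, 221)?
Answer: -71183271/455767 ≈ -156.18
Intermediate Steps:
28007/v - 34340/o(123, 221) = 28007/(-35059) - 34340/221 = 28007*(-1/35059) - 34340*1/221 = -28007/35059 - 2020/13 = -71183271/455767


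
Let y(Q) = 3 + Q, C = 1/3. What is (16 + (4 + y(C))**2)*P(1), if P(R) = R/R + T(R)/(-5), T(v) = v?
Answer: 2512/45 ≈ 55.822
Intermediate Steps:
C = 1/3 ≈ 0.33333
P(R) = 1 - R/5 (P(R) = R/R + R/(-5) = 1 + R*(-1/5) = 1 - R/5)
(16 + (4 + y(C))**2)*P(1) = (16 + (4 + (3 + 1/3))**2)*(1 - 1/5*1) = (16 + (4 + 10/3)**2)*(1 - 1/5) = (16 + (22/3)**2)*(4/5) = (16 + 484/9)*(4/5) = (628/9)*(4/5) = 2512/45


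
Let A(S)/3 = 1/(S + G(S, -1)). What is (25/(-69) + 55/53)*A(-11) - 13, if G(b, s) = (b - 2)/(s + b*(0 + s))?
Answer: -1973881/149937 ≈ -13.165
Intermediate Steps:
G(b, s) = (-2 + b)/(s + b*s)
A(S) = 3/(S - (-2 + S)/(1 + S)) (A(S) = 3/(S + (-2 + S)/((-1)*(1 + S))) = 3/(S - (-2 + S)/(1 + S)))
(25/(-69) + 55/53)*A(-11) - 13 = (25/(-69) + 55/53)*(3*(1 - 11)/(2 + (-11)**2)) - 13 = (25*(-1/69) + 55*(1/53))*(3*(-10)/(2 + 121)) - 13 = (-25/69 + 55/53)*(3*(-10)/123) - 13 = 2470*(3*(1/123)*(-10))/3657 - 13 = (2470/3657)*(-10/41) - 13 = -24700/149937 - 13 = -1973881/149937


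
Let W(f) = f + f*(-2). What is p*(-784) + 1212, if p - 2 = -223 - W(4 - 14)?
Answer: 182316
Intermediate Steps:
W(f) = -f (W(f) = f - 2*f = -f)
p = -231 (p = 2 + (-223 - (-1)*(4 - 14)) = 2 + (-223 - (-1)*(-10)) = 2 + (-223 - 1*10) = 2 + (-223 - 10) = 2 - 233 = -231)
p*(-784) + 1212 = -231*(-784) + 1212 = 181104 + 1212 = 182316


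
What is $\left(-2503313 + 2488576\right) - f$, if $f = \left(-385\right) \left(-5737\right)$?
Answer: $-2223482$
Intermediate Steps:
$f = 2208745$
$\left(-2503313 + 2488576\right) - f = \left(-2503313 + 2488576\right) - 2208745 = -14737 - 2208745 = -2223482$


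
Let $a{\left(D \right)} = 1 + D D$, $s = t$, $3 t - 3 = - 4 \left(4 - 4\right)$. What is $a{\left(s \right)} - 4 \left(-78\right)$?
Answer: $314$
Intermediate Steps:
$t = 1$ ($t = 1 + \frac{\left(-4\right) \left(4 - 4\right)}{3} = 1 + \frac{\left(-4\right) 0}{3} = 1 + \frac{1}{3} \cdot 0 = 1 + 0 = 1$)
$s = 1$
$a{\left(D \right)} = 1 + D^{2}$
$a{\left(s \right)} - 4 \left(-78\right) = \left(1 + 1^{2}\right) - 4 \left(-78\right) = \left(1 + 1\right) - -312 = 2 + 312 = 314$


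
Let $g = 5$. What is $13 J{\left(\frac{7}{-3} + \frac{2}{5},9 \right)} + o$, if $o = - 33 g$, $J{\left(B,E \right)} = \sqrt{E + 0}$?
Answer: $-126$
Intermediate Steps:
$J{\left(B,E \right)} = \sqrt{E}$
$o = -165$ ($o = \left(-33\right) 5 = -165$)
$13 J{\left(\frac{7}{-3} + \frac{2}{5},9 \right)} + o = 13 \sqrt{9} - 165 = 13 \cdot 3 - 165 = 39 - 165 = -126$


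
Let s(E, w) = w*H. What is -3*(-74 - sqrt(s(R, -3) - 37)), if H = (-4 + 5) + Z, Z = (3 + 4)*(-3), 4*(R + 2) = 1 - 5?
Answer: 222 + 3*sqrt(23) ≈ 236.39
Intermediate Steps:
R = -3 (R = -2 + (1 - 5)/4 = -2 + (1/4)*(-4) = -2 - 1 = -3)
Z = -21 (Z = 7*(-3) = -21)
H = -20 (H = (-4 + 5) - 21 = 1 - 21 = -20)
s(E, w) = -20*w (s(E, w) = w*(-20) = -20*w)
-3*(-74 - sqrt(s(R, -3) - 37)) = -3*(-74 - sqrt(-20*(-3) - 37)) = -3*(-74 - sqrt(60 - 37)) = -3*(-74 - sqrt(23)) = 222 + 3*sqrt(23)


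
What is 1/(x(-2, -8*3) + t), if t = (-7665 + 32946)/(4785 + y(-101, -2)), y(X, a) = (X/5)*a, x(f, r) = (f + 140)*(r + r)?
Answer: -24127/159690843 ≈ -0.00015109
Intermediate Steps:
x(f, r) = 2*r*(140 + f) (x(f, r) = (140 + f)*(2*r) = 2*r*(140 + f))
y(X, a) = X*a/5 (y(X, a) = (X*(⅕))*a = (X/5)*a = X*a/5)
t = 126405/24127 (t = (-7665 + 32946)/(4785 + (⅕)*(-101)*(-2)) = 25281/(4785 + 202/5) = 25281/(24127/5) = 25281*(5/24127) = 126405/24127 ≈ 5.2392)
1/(x(-2, -8*3) + t) = 1/(2*(-8*3)*(140 - 2) + 126405/24127) = 1/(2*(-24)*138 + 126405/24127) = 1/(-6624 + 126405/24127) = 1/(-159690843/24127) = -24127/159690843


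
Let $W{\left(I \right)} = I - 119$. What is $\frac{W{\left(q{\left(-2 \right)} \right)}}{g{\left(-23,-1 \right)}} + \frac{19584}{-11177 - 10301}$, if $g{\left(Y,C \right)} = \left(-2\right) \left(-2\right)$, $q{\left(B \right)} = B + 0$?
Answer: $- \frac{1338587}{42956} \approx -31.162$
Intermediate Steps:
$q{\left(B \right)} = B$
$W{\left(I \right)} = -119 + I$
$g{\left(Y,C \right)} = 4$
$\frac{W{\left(q{\left(-2 \right)} \right)}}{g{\left(-23,-1 \right)}} + \frac{19584}{-11177 - 10301} = \frac{-119 - 2}{4} + \frac{19584}{-11177 - 10301} = \left(-121\right) \frac{1}{4} + \frac{19584}{-11177 - 10301} = - \frac{121}{4} + \frac{19584}{-21478} = - \frac{121}{4} + 19584 \left(- \frac{1}{21478}\right) = - \frac{121}{4} - \frac{9792}{10739} = - \frac{1338587}{42956}$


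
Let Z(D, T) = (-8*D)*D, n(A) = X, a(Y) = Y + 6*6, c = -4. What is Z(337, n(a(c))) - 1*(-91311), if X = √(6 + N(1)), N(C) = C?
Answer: -817241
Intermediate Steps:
a(Y) = 36 + Y (a(Y) = Y + 36 = 36 + Y)
X = √7 (X = √(6 + 1) = √7 ≈ 2.6458)
n(A) = √7
Z(D, T) = -8*D²
Z(337, n(a(c))) - 1*(-91311) = -8*337² - 1*(-91311) = -8*113569 + 91311 = -908552 + 91311 = -817241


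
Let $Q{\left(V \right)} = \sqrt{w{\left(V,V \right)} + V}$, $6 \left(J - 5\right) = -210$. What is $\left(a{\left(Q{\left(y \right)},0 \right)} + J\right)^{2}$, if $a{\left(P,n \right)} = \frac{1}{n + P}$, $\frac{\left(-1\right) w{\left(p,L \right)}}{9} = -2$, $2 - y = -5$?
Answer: $\frac{22201}{25} \approx 888.04$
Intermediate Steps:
$J = -30$ ($J = 5 + \frac{1}{6} \left(-210\right) = 5 - 35 = -30$)
$y = 7$ ($y = 2 - -5 = 2 + 5 = 7$)
$w{\left(p,L \right)} = 18$ ($w{\left(p,L \right)} = \left(-9\right) \left(-2\right) = 18$)
$Q{\left(V \right)} = \sqrt{18 + V}$
$a{\left(P,n \right)} = \frac{1}{P + n}$
$\left(a{\left(Q{\left(y \right)},0 \right)} + J\right)^{2} = \left(\frac{1}{\sqrt{18 + 7} + 0} - 30\right)^{2} = \left(\frac{1}{\sqrt{25} + 0} - 30\right)^{2} = \left(\frac{1}{5 + 0} - 30\right)^{2} = \left(\frac{1}{5} - 30\right)^{2} = \left(- \frac{149}{5}\right)^{2} = \frac{22201}{25}$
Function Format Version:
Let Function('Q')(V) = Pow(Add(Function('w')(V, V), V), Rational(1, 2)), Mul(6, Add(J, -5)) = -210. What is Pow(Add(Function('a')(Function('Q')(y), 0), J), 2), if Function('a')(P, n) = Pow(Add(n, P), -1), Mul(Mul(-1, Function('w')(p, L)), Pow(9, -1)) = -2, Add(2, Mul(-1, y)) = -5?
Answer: Rational(22201, 25) ≈ 888.04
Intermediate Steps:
J = -30 (J = Add(5, Mul(Rational(1, 6), -210)) = Add(5, -35) = -30)
y = 7 (y = Add(2, Mul(-1, -5)) = Add(2, 5) = 7)
Function('w')(p, L) = 18 (Function('w')(p, L) = Mul(-9, -2) = 18)
Function('Q')(V) = Pow(Add(18, V), Rational(1, 2))
Function('a')(P, n) = Pow(Add(P, n), -1)
Pow(Add(Function('a')(Function('Q')(y), 0), J), 2) = Pow(Add(Pow(Add(Pow(Add(18, 7), Rational(1, 2)), 0), -1), -30), 2) = Pow(Add(Pow(Add(Pow(25, Rational(1, 2)), 0), -1), -30), 2) = Pow(Add(Pow(Add(5, 0), -1), -30), 2) = Pow(Add(Pow(5, -1), -30), 2) = Pow(Add(Rational(1, 5), -30), 2) = Pow(Rational(-149, 5), 2) = Rational(22201, 25)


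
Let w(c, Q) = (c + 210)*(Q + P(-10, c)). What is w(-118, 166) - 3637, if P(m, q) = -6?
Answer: 11083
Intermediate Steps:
w(c, Q) = (-6 + Q)*(210 + c) (w(c, Q) = (c + 210)*(Q - 6) = (210 + c)*(-6 + Q) = (-6 + Q)*(210 + c))
w(-118, 166) - 3637 = (-1260 - 6*(-118) + 210*166 + 166*(-118)) - 3637 = (-1260 + 708 + 34860 - 19588) - 3637 = 14720 - 3637 = 11083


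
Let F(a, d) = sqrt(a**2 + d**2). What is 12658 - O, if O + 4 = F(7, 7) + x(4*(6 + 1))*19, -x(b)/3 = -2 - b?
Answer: 10952 - 7*sqrt(2) ≈ 10942.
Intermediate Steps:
x(b) = 6 + 3*b (x(b) = -3*(-2 - b) = 6 + 3*b)
O = 1706 + 7*sqrt(2) (O = -4 + (sqrt(7**2 + 7**2) + (6 + 3*(4*(6 + 1)))*19) = -4 + (sqrt(49 + 49) + (6 + 3*(4*7))*19) = -4 + (sqrt(98) + (6 + 3*28)*19) = -4 + (7*sqrt(2) + (6 + 84)*19) = -4 + (7*sqrt(2) + 90*19) = -4 + (7*sqrt(2) + 1710) = -4 + (1710 + 7*sqrt(2)) = 1706 + 7*sqrt(2) ≈ 1715.9)
12658 - O = 12658 - (1706 + 7*sqrt(2)) = 12658 + (-1706 - 7*sqrt(2)) = 10952 - 7*sqrt(2)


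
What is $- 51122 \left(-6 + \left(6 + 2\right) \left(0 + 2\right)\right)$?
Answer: $-511220$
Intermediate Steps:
$- 51122 \left(-6 + \left(6 + 2\right) \left(0 + 2\right)\right) = - 51122 \left(-6 + 8 \cdot 2\right) = - 51122 \left(-6 + 16\right) = \left(-51122\right) 10 = -511220$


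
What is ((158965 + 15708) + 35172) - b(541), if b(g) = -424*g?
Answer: 439229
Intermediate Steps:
((158965 + 15708) + 35172) - b(541) = ((158965 + 15708) + 35172) - (-424)*541 = (174673 + 35172) - 1*(-229384) = 209845 + 229384 = 439229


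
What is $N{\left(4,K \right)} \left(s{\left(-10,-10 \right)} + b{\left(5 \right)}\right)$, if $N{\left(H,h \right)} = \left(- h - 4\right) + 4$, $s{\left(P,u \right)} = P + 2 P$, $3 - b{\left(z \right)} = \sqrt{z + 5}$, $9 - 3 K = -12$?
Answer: $189 + 7 \sqrt{10} \approx 211.14$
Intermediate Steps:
$K = 7$ ($K = 3 - -4 = 3 + 4 = 7$)
$b{\left(z \right)} = 3 - \sqrt{5 + z}$ ($b{\left(z \right)} = 3 - \sqrt{z + 5} = 3 - \sqrt{5 + z}$)
$s{\left(P,u \right)} = 3 P$
$N{\left(H,h \right)} = - h$ ($N{\left(H,h \right)} = \left(-4 - h\right) + 4 = - h$)
$N{\left(4,K \right)} \left(s{\left(-10,-10 \right)} + b{\left(5 \right)}\right) = \left(-1\right) 7 \left(3 \left(-10\right) + \left(3 - \sqrt{5 + 5}\right)\right) = - 7 \left(-30 + \left(3 - \sqrt{10}\right)\right) = - 7 \left(-27 - \sqrt{10}\right) = 189 + 7 \sqrt{10}$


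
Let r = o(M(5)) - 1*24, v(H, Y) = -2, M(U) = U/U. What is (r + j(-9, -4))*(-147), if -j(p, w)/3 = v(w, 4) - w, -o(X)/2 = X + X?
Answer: 4998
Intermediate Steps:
M(U) = 1
o(X) = -4*X (o(X) = -2*(X + X) = -4*X)
r = -28 (r = -4*1 - 1*24 = -4 - 24 = -28)
j(p, w) = 6 + 3*w (j(p, w) = -3*(-2 - w) = 6 + 3*w)
(r + j(-9, -4))*(-147) = (-28 + (6 + 3*(-4)))*(-147) = (-28 + (6 - 12))*(-147) = (-28 - 6)*(-147) = -34*(-147) = 4998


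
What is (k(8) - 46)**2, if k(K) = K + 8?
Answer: 900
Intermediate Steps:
k(K) = 8 + K
(k(8) - 46)**2 = ((8 + 8) - 46)**2 = (16 - 46)**2 = (-30)**2 = 900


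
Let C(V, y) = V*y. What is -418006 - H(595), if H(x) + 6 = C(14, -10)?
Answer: -417860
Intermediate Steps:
H(x) = -146 (H(x) = -6 + 14*(-10) = -6 - 140 = -146)
-418006 - H(595) = -418006 - 1*(-146) = -418006 + 146 = -417860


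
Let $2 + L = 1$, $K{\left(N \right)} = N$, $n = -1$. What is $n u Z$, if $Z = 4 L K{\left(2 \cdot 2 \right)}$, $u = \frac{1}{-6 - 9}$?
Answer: $- \frac{16}{15} \approx -1.0667$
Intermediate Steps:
$u = - \frac{1}{15}$ ($u = \frac{1}{-15} = - \frac{1}{15} \approx -0.066667$)
$L = -1$ ($L = -2 + 1 = -1$)
$Z = -16$ ($Z = 4 \left(-1\right) 2 \cdot 2 = \left(-4\right) 4 = -16$)
$n u Z = \left(-1\right) \left(- \frac{1}{15}\right) \left(-16\right) = \frac{1}{15} \left(-16\right) = - \frac{16}{15}$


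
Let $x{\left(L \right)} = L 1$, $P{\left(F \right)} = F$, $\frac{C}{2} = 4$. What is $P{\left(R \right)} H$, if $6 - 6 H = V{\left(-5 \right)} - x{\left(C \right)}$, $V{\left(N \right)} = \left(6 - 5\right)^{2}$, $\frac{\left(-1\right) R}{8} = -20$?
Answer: $\frac{1040}{3} \approx 346.67$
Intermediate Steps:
$R = 160$ ($R = \left(-8\right) \left(-20\right) = 160$)
$V{\left(N \right)} = 1$ ($V{\left(N \right)} = 1^{2} = 1$)
$C = 8$ ($C = 2 \cdot 4 = 8$)
$x{\left(L \right)} = L$
$H = \frac{13}{6}$ ($H = 1 - \frac{1 - 8}{6} = 1 - - \frac{7}{6} = 1 + \frac{7}{6} = \frac{13}{6} \approx 2.1667$)
$P{\left(R \right)} H = 160 \cdot \frac{13}{6} = \frac{1040}{3}$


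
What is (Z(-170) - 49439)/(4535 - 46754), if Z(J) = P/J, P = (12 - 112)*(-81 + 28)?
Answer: 280331/239241 ≈ 1.1718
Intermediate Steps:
P = 5300 (P = -100*(-53) = 5300)
Z(J) = 5300/J
(Z(-170) - 49439)/(4535 - 46754) = (5300/(-170) - 49439)/(4535 - 46754) = (5300*(-1/170) - 49439)/(-42219) = (-530/17 - 49439)*(-1/42219) = -840993/17*(-1/42219) = 280331/239241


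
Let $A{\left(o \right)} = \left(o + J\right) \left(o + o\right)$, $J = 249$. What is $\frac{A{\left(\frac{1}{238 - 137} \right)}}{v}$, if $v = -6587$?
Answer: $- \frac{50300}{67193987} \approx -0.00074858$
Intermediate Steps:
$A{\left(o \right)} = 2 o \left(249 + o\right)$ ($A{\left(o \right)} = \left(o + 249\right) \left(o + o\right) = \left(249 + o\right) 2 o = 2 o \left(249 + o\right)$)
$\frac{A{\left(\frac{1}{238 - 137} \right)}}{v} = \frac{2 \frac{1}{238 - 137} \left(249 + \frac{1}{238 - 137}\right)}{-6587} = \frac{2 \left(249 + \frac{1}{101}\right)}{101} \left(- \frac{1}{6587}\right) = 2 \cdot \frac{1}{101} \left(249 + \frac{1}{101}\right) \left(- \frac{1}{6587}\right) = 2 \cdot \frac{1}{101} \cdot \frac{25150}{101} \left(- \frac{1}{6587}\right) = \frac{50300}{10201} \left(- \frac{1}{6587}\right) = - \frac{50300}{67193987}$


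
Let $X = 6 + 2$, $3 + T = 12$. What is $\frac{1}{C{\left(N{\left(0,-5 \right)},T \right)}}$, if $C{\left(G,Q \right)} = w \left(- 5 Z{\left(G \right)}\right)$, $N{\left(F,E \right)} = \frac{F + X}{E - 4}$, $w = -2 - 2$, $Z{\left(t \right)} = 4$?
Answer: $\frac{1}{80} \approx 0.0125$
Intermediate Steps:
$T = 9$ ($T = -3 + 12 = 9$)
$X = 8$
$w = -4$
$N{\left(F,E \right)} = \frac{8 + F}{-4 + E}$ ($N{\left(F,E \right)} = \frac{F + 8}{E - 4} = \frac{8 + F}{-4 + E}$)
$C{\left(G,Q \right)} = 80$ ($C{\left(G,Q \right)} = - 4 \left(\left(-5\right) 4\right) = \left(-4\right) \left(-20\right) = 80$)
$\frac{1}{C{\left(N{\left(0,-5 \right)},T \right)}} = \frac{1}{80}$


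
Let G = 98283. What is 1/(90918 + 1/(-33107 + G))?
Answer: 65176/5925671569 ≈ 1.0999e-5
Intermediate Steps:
1/(90918 + 1/(-33107 + G)) = 1/(90918 + 1/(-33107 + 98283)) = 1/(90918 + 1/65176) = 1/(5925671569/65176) = 65176/5925671569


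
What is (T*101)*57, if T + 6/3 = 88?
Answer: 495102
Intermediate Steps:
T = 86 (T = -2 + 88 = 86)
(T*101)*57 = (86*101)*57 = 8686*57 = 495102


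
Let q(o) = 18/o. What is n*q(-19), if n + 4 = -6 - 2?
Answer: 216/19 ≈ 11.368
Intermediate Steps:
n = -12 (n = -4 + (-6 - 2) = -4 - 8 = -12)
n*q(-19) = -216/(-19) = -216*(-1)/19 = -12*(-18/19) = 216/19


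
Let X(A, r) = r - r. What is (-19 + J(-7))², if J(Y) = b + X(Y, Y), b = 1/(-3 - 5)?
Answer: 23409/64 ≈ 365.77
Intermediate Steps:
X(A, r) = 0
b = -⅛ (b = 1/(-8) = -⅛ ≈ -0.12500)
J(Y) = -⅛ (J(Y) = -⅛ + 0 = -⅛)
(-19 + J(-7))² = (-19 - ⅛)² = (-153/8)² = 23409/64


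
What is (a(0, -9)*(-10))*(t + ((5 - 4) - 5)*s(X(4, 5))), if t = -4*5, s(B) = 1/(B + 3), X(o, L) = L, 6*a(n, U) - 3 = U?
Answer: -205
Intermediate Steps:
a(n, U) = ½ + U/6
s(B) = 1/(3 + B)
t = -20
(a(0, -9)*(-10))*(t + ((5 - 4) - 5)*s(X(4, 5))) = ((½ + (⅙)*(-9))*(-10))*(-20 + ((5 - 4) - 5)/(3 + 5)) = ((½ - 3/2)*(-10))*(-20 + (1 - 5)/8) = (-1*(-10))*(-20 - 4*⅛) = 10*(-20 - ½) = 10*(-41/2) = -205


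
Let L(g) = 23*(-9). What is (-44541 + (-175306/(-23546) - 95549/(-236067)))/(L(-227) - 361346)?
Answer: 123767278208803/1004834168436423 ≈ 0.12317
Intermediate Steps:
L(g) = -207
(-44541 + (-175306/(-23546) - 95549/(-236067)))/(L(-227) - 361346) = (-44541 + (-175306/(-23546) - 95549/(-236067)))/(-207 - 361346) = (-44541 + (-175306*(-1/23546) - 95549*(-1/236067)))/(-361553) = (-44541 + (87653/11773 + 95549/236067))*(-1/361553) = (-44541 + 21816879128/2779216791)*(-1/361553) = -123767278208803/2779216791*(-1/361553) = 123767278208803/1004834168436423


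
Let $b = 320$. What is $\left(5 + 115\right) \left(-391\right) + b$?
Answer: $-46600$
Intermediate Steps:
$\left(5 + 115\right) \left(-391\right) + b = \left(5 + 115\right) \left(-391\right) + 320 = 120 \left(-391\right) + 320 = -46920 + 320 = -46600$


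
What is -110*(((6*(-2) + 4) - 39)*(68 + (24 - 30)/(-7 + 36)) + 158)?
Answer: 9660200/29 ≈ 3.3311e+5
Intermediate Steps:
-110*(((6*(-2) + 4) - 39)*(68 + (24 - 30)/(-7 + 36)) + 158) = -110*(((-12 + 4) - 39)*(68 - 6/29) + 158) = -110*((-8 - 39)*(68 - 6*1/29) + 158) = -110*(-47*(68 - 6/29) + 158) = -110*(-47*1966/29 + 158) = -110*(-92402/29 + 158) = -110*(-87820/29) = 9660200/29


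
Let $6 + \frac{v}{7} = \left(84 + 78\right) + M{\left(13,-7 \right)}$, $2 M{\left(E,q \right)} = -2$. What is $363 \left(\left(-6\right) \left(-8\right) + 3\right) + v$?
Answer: $19598$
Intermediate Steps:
$M{\left(E,q \right)} = -1$ ($M{\left(E,q \right)} = \frac{1}{2} \left(-2\right) = -1$)
$v = 1085$ ($v = -42 + 7 \left(\left(84 + 78\right) - 1\right) = -42 + 7 \left(162 - 1\right) = -42 + 7 \cdot 161 = -42 + 1127 = 1085$)
$363 \left(\left(-6\right) \left(-8\right) + 3\right) + v = 363 \left(\left(-6\right) \left(-8\right) + 3\right) + 1085 = 363 \left(48 + 3\right) + 1085 = 363 \cdot 51 + 1085 = 18513 + 1085 = 19598$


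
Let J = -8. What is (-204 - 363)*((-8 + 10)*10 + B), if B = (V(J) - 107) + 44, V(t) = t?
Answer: 28917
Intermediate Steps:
B = -71 (B = (-8 - 107) + 44 = -115 + 44 = -71)
(-204 - 363)*((-8 + 10)*10 + B) = (-204 - 363)*((-8 + 10)*10 - 71) = -567*(2*10 - 71) = -567*(20 - 71) = -567*(-51) = 28917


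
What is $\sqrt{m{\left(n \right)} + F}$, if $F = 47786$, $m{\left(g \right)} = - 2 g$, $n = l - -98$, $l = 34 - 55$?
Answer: $4 \sqrt{2977} \approx 218.25$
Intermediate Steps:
$l = -21$
$n = 77$ ($n = -21 - -98 = -21 + 98 = 77$)
$\sqrt{m{\left(n \right)} + F} = \sqrt{\left(-2\right) 77 + 47786} = \sqrt{-154 + 47786} = \sqrt{47632} = 4 \sqrt{2977}$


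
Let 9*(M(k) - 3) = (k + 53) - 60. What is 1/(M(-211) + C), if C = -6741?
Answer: -9/60860 ≈ -0.00014788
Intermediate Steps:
M(k) = 20/9 + k/9 (M(k) = 3 + ((k + 53) - 60)/9 = 3 + ((53 + k) - 60)/9 = 3 + (-7 + k)/9 = 3 + (-7/9 + k/9) = 20/9 + k/9)
1/(M(-211) + C) = 1/((20/9 + (1/9)*(-211)) - 6741) = 1/((20/9 - 211/9) - 6741) = 1/(-191/9 - 6741) = 1/(-60860/9) = -9/60860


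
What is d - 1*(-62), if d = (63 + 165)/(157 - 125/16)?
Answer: 151642/2387 ≈ 63.528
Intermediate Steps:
d = 3648/2387 (d = 228/(157 - 125*1/16) = 228/(157 - 125/16) = 228/(2387/16) = 228*(16/2387) = 3648/2387 ≈ 1.5283)
d - 1*(-62) = 3648/2387 - 1*(-62) = 3648/2387 + 62 = 151642/2387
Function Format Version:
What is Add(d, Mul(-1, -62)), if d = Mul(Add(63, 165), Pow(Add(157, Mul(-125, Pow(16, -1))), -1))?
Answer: Rational(151642, 2387) ≈ 63.528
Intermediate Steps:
d = Rational(3648, 2387) (d = Mul(228, Pow(Add(157, Mul(-125, Rational(1, 16))), -1)) = Mul(228, Pow(Add(157, Rational(-125, 16)), -1)) = Mul(228, Pow(Rational(2387, 16), -1)) = Mul(228, Rational(16, 2387)) = Rational(3648, 2387) ≈ 1.5283)
Add(d, Mul(-1, -62)) = Add(Rational(3648, 2387), Mul(-1, -62)) = Add(Rational(3648, 2387), 62) = Rational(151642, 2387)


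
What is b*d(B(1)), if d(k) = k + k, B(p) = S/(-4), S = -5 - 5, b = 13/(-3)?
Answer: -65/3 ≈ -21.667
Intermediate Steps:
b = -13/3 (b = 13*(-⅓) = -13/3 ≈ -4.3333)
S = -10
B(p) = 5/2 (B(p) = -10/(-4) = -10*(-¼) = 5/2)
d(k) = 2*k
b*d(B(1)) = -26*5/(3*2) = -13/3*5 = -65/3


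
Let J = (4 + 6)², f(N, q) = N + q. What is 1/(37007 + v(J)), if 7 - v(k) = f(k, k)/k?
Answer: 1/37012 ≈ 2.7018e-5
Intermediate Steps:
J = 100 (J = 10² = 100)
v(k) = 5 (v(k) = 7 - (k + k)/k = 7 - 2*k/k = 7 - 1*2 = 7 - 2 = 5)
1/(37007 + v(J)) = 1/(37007 + 5) = 1/37012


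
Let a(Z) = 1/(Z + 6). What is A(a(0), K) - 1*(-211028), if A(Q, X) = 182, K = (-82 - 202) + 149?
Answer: 211210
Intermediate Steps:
a(Z) = 1/(6 + Z)
K = -135 (K = -284 + 149 = -135)
A(a(0), K) - 1*(-211028) = 182 - 1*(-211028) = 182 + 211028 = 211210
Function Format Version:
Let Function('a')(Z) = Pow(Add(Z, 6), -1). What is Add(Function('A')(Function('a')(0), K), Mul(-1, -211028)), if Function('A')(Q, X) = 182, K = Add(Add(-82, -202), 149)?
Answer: 211210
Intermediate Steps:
Function('a')(Z) = Pow(Add(6, Z), -1)
K = -135 (K = Add(-284, 149) = -135)
Add(Function('A')(Function('a')(0), K), Mul(-1, -211028)) = Add(182, Mul(-1, -211028)) = Add(182, 211028) = 211210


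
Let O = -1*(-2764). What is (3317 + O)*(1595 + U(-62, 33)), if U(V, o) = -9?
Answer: 9644466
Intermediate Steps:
O = 2764
(3317 + O)*(1595 + U(-62, 33)) = (3317 + 2764)*(1595 - 9) = 6081*1586 = 9644466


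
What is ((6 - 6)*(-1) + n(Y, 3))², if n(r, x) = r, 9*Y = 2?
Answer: 4/81 ≈ 0.049383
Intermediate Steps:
Y = 2/9 (Y = (⅑)*2 = 2/9 ≈ 0.22222)
((6 - 6)*(-1) + n(Y, 3))² = ((6 - 6)*(-1) + 2/9)² = (0*(-1) + 2/9)² = (0 + 2/9)² = (2/9)² = 4/81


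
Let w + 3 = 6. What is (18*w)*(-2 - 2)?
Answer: -216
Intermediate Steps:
w = 3 (w = -3 + 6 = 3)
(18*w)*(-2 - 2) = (18*3)*(-2 - 2) = 54*(-4) = -216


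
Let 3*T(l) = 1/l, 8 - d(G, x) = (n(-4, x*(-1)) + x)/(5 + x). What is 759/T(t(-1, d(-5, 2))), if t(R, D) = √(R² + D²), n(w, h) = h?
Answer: 2277*√65 ≈ 18358.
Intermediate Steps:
d(G, x) = 8 (d(G, x) = 8 - (x*(-1) + x)/(5 + x) = 8 - (-x + x)/(5 + x) = 8 - 0/(5 + x) = 8 - 1*0 = 8 + 0 = 8)
t(R, D) = √(D² + R²)
T(l) = 1/(3*l)
759/T(t(-1, d(-5, 2))) = 759/((1/(3*(√(8² + (-1)²))))) = 759/((1/(3*(√(64 + 1))))) = 759/((1/(3*(√65)))) = 759/(((√65/65)/3)) = 759/((√65/195)) = 759*(3*√65) = 2277*√65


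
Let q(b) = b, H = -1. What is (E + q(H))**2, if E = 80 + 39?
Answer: 13924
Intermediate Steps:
E = 119
(E + q(H))**2 = (119 - 1)**2 = 118**2 = 13924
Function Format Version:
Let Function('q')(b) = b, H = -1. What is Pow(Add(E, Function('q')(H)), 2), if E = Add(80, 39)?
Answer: 13924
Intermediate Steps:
E = 119
Pow(Add(E, Function('q')(H)), 2) = Pow(Add(119, -1), 2) = Pow(118, 2) = 13924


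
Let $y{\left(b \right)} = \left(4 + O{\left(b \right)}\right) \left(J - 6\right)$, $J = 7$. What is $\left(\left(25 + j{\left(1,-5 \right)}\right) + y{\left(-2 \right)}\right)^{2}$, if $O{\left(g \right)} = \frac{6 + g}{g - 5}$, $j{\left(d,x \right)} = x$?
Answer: $\frac{26896}{49} \approx 548.9$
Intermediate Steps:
$O{\left(g \right)} = \frac{6 + g}{-5 + g}$
$y{\left(b \right)} = 4 + \frac{6 + b}{-5 + b}$ ($y{\left(b \right)} = \left(4 + \frac{6 + b}{-5 + b}\right) \left(7 - 6\right) = \left(4 + \frac{6 + b}{-5 + b}\right) 1 = 4 + \frac{6 + b}{-5 + b}$)
$\left(\left(25 + j{\left(1,-5 \right)}\right) + y{\left(-2 \right)}\right)^{2} = \left(\left(25 - 5\right) + \frac{-14 + 5 \left(-2\right)}{-5 - 2}\right)^{2} = \left(20 + \frac{-14 - 10}{-7}\right)^{2} = \left(20 - - \frac{24}{7}\right)^{2} = \left(20 + \frac{24}{7}\right)^{2} = \left(\frac{164}{7}\right)^{2} = \frac{26896}{49}$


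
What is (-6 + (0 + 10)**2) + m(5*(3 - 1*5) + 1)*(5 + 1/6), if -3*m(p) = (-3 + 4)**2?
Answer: 1661/18 ≈ 92.278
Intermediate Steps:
m(p) = -1/3 (m(p) = -(-3 + 4)**2/3 = -1/3*1**2 = -1/3*1 = -1/3)
(-6 + (0 + 10)**2) + m(5*(3 - 1*5) + 1)*(5 + 1/6) = (-6 + (0 + 10)**2) - (5 + 1/6)/3 = (-6 + 10**2) - (5 + 1/6)/3 = (-6 + 100) - 1/3*31/6 = 94 - 31/18 = 1661/18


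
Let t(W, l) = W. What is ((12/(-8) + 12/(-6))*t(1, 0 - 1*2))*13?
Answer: -91/2 ≈ -45.500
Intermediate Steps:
((12/(-8) + 12/(-6))*t(1, 0 - 1*2))*13 = ((12/(-8) + 12/(-6))*1)*13 = ((12*(-1/8) + 12*(-1/6))*1)*13 = ((-3/2 - 2)*1)*13 = -7/2*1*13 = -7/2*13 = -91/2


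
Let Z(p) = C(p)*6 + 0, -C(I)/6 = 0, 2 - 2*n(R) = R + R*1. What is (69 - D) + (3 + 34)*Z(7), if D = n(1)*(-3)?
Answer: 69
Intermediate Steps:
n(R) = 1 - R (n(R) = 1 - (R + R*1)/2 = 1 - (R + R)/2 = 1 - R)
C(I) = 0 (C(I) = -6*0 = 0)
Z(p) = 0 (Z(p) = 0*6 + 0 = 0 + 0 = 0)
D = 0 (D = (1 - 1*1)*(-3) = (1 - 1)*(-3) = 0*(-3) = 0)
(69 - D) + (3 + 34)*Z(7) = (69 - 1*0) + (3 + 34)*0 = (69 + 0) + 37*0 = 69 + 0 = 69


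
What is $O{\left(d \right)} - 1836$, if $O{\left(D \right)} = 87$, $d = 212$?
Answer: $-1749$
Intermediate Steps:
$O{\left(d \right)} - 1836 = 87 - 1836 = -1749$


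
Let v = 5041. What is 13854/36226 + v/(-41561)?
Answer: 196585414/752794393 ≈ 0.26114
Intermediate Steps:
13854/36226 + v/(-41561) = 13854/36226 + 5041/(-41561) = 13854*(1/36226) + 5041*(-1/41561) = 6927/18113 - 5041/41561 = 196585414/752794393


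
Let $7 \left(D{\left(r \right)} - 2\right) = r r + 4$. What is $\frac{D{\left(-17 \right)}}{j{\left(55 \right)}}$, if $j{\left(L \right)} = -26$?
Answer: $- \frac{307}{182} \approx -1.6868$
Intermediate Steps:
$D{\left(r \right)} = \frac{18}{7} + \frac{r^{2}}{7}$ ($D{\left(r \right)} = 2 + \frac{r r + 4}{7} = 2 + \frac{r^{2} + 4}{7} = 2 + \frac{4 + r^{2}}{7} = 2 + \left(\frac{4}{7} + \frac{r^{2}}{7}\right) = \frac{18}{7} + \frac{r^{2}}{7}$)
$\frac{D{\left(-17 \right)}}{j{\left(55 \right)}} = \frac{\frac{18}{7} + \frac{\left(-17\right)^{2}}{7}}{-26} = \left(\frac{18}{7} + \frac{1}{7} \cdot 289\right) \left(- \frac{1}{26}\right) = \left(\frac{18}{7} + \frac{289}{7}\right) \left(- \frac{1}{26}\right) = \frac{307}{7} \left(- \frac{1}{26}\right) = - \frac{307}{182}$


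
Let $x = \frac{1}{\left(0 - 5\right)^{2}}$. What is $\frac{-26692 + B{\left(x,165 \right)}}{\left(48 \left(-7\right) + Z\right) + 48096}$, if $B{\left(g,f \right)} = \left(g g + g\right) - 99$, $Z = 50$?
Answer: $- \frac{16744349}{29881250} \approx -0.56036$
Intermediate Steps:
$x = \frac{1}{25}$ ($x = \frac{1}{\left(-5\right)^{2}} = \frac{1}{25} \approx 0.04$)
$B{\left(g,f \right)} = -99 + g + g^{2}$ ($B{\left(g,f \right)} = \left(g^{2} + g\right) - 99 = \left(g + g^{2}\right) - 99 = -99 + g + g^{2}$)
$\frac{-26692 + B{\left(x,165 \right)}}{\left(48 \left(-7\right) + Z\right) + 48096} = \frac{-26692 + \left(-99 + \frac{1}{25} + \left(\frac{1}{25}\right)^{2}\right)}{\left(48 \left(-7\right) + 50\right) + 48096} = \frac{-26692 + \left(-99 + \frac{1}{25} + \frac{1}{625}\right)}{\left(-336 + 50\right) + 48096} = \frac{-26692 - \frac{61849}{625}}{-286 + 48096} = - \frac{16744349}{625 \cdot 47810} = \left(- \frac{16744349}{625}\right) \frac{1}{47810} = - \frac{16744349}{29881250}$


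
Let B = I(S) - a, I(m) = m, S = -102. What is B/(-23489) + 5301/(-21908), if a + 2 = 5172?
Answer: -9016213/514597012 ≈ -0.017521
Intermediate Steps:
a = 5170 (a = -2 + 5172 = 5170)
B = -5272 (B = -102 - 1*5170 = -102 - 5170 = -5272)
B/(-23489) + 5301/(-21908) = -5272/(-23489) + 5301/(-21908) = -5272*(-1/23489) + 5301*(-1/21908) = 5272/23489 - 5301/21908 = -9016213/514597012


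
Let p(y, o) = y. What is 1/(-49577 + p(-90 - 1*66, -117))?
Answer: -1/49733 ≈ -2.0107e-5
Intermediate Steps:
1/(-49577 + p(-90 - 1*66, -117)) = 1/(-49577 + (-90 - 1*66)) = 1/(-49577 + (-90 - 66)) = 1/(-49577 - 156) = 1/(-49733) = -1/49733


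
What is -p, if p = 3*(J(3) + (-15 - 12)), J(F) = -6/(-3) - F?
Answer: 84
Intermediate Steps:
J(F) = 2 - F (J(F) = -6*(-⅓) - F = 2 - F)
p = -84 (p = 3*((2 - 1*3) + (-15 - 12)) = 3*((2 - 3) - 27) = 3*(-1 - 27) = 3*(-28) = -84)
-p = -1*(-84) = 84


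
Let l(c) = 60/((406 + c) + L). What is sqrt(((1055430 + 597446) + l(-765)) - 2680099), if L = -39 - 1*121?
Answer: 3*I*sqrt(3415973403)/173 ≈ 1013.5*I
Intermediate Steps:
L = -160 (L = -39 - 121 = -160)
l(c) = 60/(246 + c) (l(c) = 60/((406 + c) - 160) = 60/(246 + c))
sqrt(((1055430 + 597446) + l(-765)) - 2680099) = sqrt(((1055430 + 597446) + 60/(246 - 765)) - 2680099) = sqrt((1652876 + 60/(-519)) - 2680099) = sqrt((1652876 + 60*(-1/519)) - 2680099) = sqrt((1652876 - 20/173) - 2680099) = sqrt(285947528/173 - 2680099) = sqrt(-177709599/173) = 3*I*sqrt(3415973403)/173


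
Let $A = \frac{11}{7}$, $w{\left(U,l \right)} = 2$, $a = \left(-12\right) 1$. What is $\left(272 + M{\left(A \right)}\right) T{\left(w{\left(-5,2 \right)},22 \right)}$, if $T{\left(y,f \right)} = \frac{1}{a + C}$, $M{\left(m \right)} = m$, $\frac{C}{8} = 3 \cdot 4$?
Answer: $\frac{1915}{588} \approx 3.2568$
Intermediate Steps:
$C = 96$ ($C = 8 \cdot 3 \cdot 4 = 8 \cdot 12 = 96$)
$a = -12$
$A = \frac{11}{7}$ ($A = 11 \cdot \frac{1}{7} = \frac{11}{7} \approx 1.5714$)
$T{\left(y,f \right)} = \frac{1}{84}$ ($T{\left(y,f \right)} = \frac{1}{-12 + 96} = \frac{1}{84}$)
$\left(272 + M{\left(A \right)}\right) T{\left(w{\left(-5,2 \right)},22 \right)} = \left(272 + \frac{11}{7}\right) \frac{1}{84} = \frac{1915}{7} \cdot \frac{1}{84} = \frac{1915}{588}$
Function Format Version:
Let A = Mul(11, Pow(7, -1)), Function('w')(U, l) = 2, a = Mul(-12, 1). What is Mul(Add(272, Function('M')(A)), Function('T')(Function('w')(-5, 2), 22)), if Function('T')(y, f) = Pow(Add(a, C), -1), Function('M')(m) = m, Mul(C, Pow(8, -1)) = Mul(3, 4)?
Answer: Rational(1915, 588) ≈ 3.2568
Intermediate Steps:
C = 96 (C = Mul(8, Mul(3, 4)) = Mul(8, 12) = 96)
a = -12
A = Rational(11, 7) (A = Mul(11, Rational(1, 7)) = Rational(11, 7) ≈ 1.5714)
Function('T')(y, f) = Rational(1, 84) (Function('T')(y, f) = Pow(Add(-12, 96), -1) = Pow(84, -1) = Rational(1, 84))
Mul(Add(272, Function('M')(A)), Function('T')(Function('w')(-5, 2), 22)) = Mul(Add(272, Rational(11, 7)), Rational(1, 84)) = Mul(Rational(1915, 7), Rational(1, 84)) = Rational(1915, 588)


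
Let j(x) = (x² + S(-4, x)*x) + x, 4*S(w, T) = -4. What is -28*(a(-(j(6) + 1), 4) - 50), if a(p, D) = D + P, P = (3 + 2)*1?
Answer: 1148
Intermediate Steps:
S(w, T) = -1 (S(w, T) = (¼)*(-4) = -1)
j(x) = x² (j(x) = (x² - x) + x = x²)
P = 5 (P = 5*1 = 5)
a(p, D) = 5 + D (a(p, D) = D + 5 = 5 + D)
-28*(a(-(j(6) + 1), 4) - 50) = -28*((5 + 4) - 50) = -28*(9 - 50) = -28*(-41) = 1148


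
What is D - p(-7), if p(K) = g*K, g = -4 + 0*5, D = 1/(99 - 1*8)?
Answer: -2547/91 ≈ -27.989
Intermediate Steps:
D = 1/91 (D = 1/(99 - 8) = 1/91 ≈ 0.010989)
g = -4 (g = -4 + 0 = -4)
p(K) = -4*K
D - p(-7) = 1/91 - (-4)*(-7) = 1/91 - 1*28 = 1/91 - 28 = -2547/91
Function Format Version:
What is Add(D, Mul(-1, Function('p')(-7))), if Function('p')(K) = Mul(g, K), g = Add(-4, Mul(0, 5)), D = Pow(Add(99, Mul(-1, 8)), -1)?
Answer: Rational(-2547, 91) ≈ -27.989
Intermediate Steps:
D = Rational(1, 91) (D = Pow(Add(99, -8), -1) = Pow(91, -1) = Rational(1, 91) ≈ 0.010989)
g = -4 (g = Add(-4, 0) = -4)
Function('p')(K) = Mul(-4, K)
Add(D, Mul(-1, Function('p')(-7))) = Add(Rational(1, 91), Mul(-1, Mul(-4, -7))) = Add(Rational(1, 91), Mul(-1, 28)) = Add(Rational(1, 91), -28) = Rational(-2547, 91)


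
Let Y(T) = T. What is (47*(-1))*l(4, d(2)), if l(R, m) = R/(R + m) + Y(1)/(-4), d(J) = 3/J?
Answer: -987/44 ≈ -22.432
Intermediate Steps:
l(R, m) = -¼ + R/(R + m) (l(R, m) = R/(R + m) + 1/(-4) = R/(R + m) + 1*(-¼) = R/(R + m) - ¼ = -¼ + R/(R + m))
(47*(-1))*l(4, d(2)) = (47*(-1))*((-3/2 + 3*4)/(4*(4 + 3/2))) = -47*(-3/2 + 12)/(4*(4 + 3*(½))) = -47*(-1*3/2 + 12)/(4*(4 + 3/2)) = -47*(-3/2 + 12)/(4*11/2) = -47*2*21/(4*11*2) = -47*21/44 = -987/44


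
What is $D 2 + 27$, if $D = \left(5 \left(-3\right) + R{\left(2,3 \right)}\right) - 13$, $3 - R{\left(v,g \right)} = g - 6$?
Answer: $-17$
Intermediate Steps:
$R{\left(v,g \right)} = 9 - g$ ($R{\left(v,g \right)} = 3 - \left(g - 6\right) = 3 - \left(-6 + g\right) = 9 - g$)
$D = -22$ ($D = \left(5 \left(-3\right) + \left(9 - 3\right)\right) - 13 = \left(-15 + \left(9 - 3\right)\right) - 13 = \left(-15 + 6\right) - 13 = -9 - 13 = -22$)
$D 2 + 27 = \left(-22\right) 2 + 27 = -44 + 27 = -17$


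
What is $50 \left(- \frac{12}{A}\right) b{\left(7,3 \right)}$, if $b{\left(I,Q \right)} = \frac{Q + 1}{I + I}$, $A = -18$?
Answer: $\frac{200}{21} \approx 9.5238$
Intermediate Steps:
$b{\left(I,Q \right)} = \frac{1 + Q}{2 I}$
$50 \left(- \frac{12}{A}\right) b{\left(7,3 \right)} = 50 \left(- \frac{12}{-18}\right) \frac{1 + 3}{2 \cdot 7} = 50 \left(\left(-12\right) \left(- \frac{1}{18}\right)\right) \frac{1}{2} \cdot \frac{1}{7} \cdot 4 = 50 \cdot \frac{2}{3} \cdot \frac{2}{7} = \frac{100}{3} \cdot \frac{2}{7} = \frac{200}{21}$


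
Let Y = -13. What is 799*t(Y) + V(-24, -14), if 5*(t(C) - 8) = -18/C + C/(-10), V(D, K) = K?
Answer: 4424551/650 ≈ 6807.0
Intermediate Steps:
t(C) = 8 - 18/(5*C) - C/50 (t(C) = 8 + (-18/C + C/(-10))/5 = 8 + (-18/C + C*(-1/10))/5 = 8 + (-18/C - C/10)/5 = 8 + (-18/(5*C) - C/50) = 8 - 18/(5*C) - C/50)
799*t(Y) + V(-24, -14) = 799*(8 - 18/5/(-13) - 1/50*(-13)) - 14 = 799*(8 - 18/5*(-1/13) + 13/50) - 14 = 799*(8 + 18/65 + 13/50) - 14 = 799*(5549/650) - 14 = 4433651/650 - 14 = 4424551/650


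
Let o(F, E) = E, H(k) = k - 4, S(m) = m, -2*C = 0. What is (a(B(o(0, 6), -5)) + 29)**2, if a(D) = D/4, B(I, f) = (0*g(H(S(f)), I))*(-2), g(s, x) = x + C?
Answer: 841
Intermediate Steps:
C = 0 (C = -1/2*0 = 0)
H(k) = -4 + k
g(s, x) = x (g(s, x) = x + 0 = x)
B(I, f) = 0 (B(I, f) = (0*I)*(-2) = 0*(-2) = 0)
a(D) = D/4 (a(D) = D*(1/4) = D/4)
(a(B(o(0, 6), -5)) + 29)**2 = ((1/4)*0 + 29)**2 = (0 + 29)**2 = 29**2 = 841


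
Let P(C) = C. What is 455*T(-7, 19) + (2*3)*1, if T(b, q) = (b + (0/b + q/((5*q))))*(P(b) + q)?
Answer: -37122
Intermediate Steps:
T(b, q) = (⅕ + b)*(b + q) (T(b, q) = (b + (0/b + q/((5*q))))*(b + q) = (b + (0 + q*(1/(5*q))))*(b + q) = (b + (0 + ⅕))*(b + q) = (b + ⅕)*(b + q) = (⅕ + b)*(b + q))
455*T(-7, 19) + (2*3)*1 = 455*((-7)² + (⅕)*(-7) + (⅕)*19 - 7*19) + (2*3)*1 = 455*(49 - 7/5 + 19/5 - 133) + 6*1 = 455*(-408/5) + 6 = -37128 + 6 = -37122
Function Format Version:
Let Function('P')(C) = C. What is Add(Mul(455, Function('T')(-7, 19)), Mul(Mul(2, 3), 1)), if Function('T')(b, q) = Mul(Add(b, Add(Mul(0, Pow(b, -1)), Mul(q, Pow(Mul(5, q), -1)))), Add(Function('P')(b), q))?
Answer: -37122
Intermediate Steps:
Function('T')(b, q) = Mul(Add(Rational(1, 5), b), Add(b, q)) (Function('T')(b, q) = Mul(Add(b, Add(Mul(0, Pow(b, -1)), Mul(q, Pow(Mul(5, q), -1)))), Add(b, q)) = Mul(Add(b, Add(0, Mul(q, Mul(Rational(1, 5), Pow(q, -1))))), Add(b, q)) = Mul(Add(b, Add(0, Rational(1, 5))), Add(b, q)) = Mul(Add(b, Rational(1, 5)), Add(b, q)) = Mul(Add(Rational(1, 5), b), Add(b, q)))
Add(Mul(455, Function('T')(-7, 19)), Mul(Mul(2, 3), 1)) = Add(Mul(455, Add(Pow(-7, 2), Mul(Rational(1, 5), -7), Mul(Rational(1, 5), 19), Mul(-7, 19))), Mul(Mul(2, 3), 1)) = Add(Mul(455, Add(49, Rational(-7, 5), Rational(19, 5), -133)), Mul(6, 1)) = Add(Mul(455, Rational(-408, 5)), 6) = Add(-37128, 6) = -37122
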